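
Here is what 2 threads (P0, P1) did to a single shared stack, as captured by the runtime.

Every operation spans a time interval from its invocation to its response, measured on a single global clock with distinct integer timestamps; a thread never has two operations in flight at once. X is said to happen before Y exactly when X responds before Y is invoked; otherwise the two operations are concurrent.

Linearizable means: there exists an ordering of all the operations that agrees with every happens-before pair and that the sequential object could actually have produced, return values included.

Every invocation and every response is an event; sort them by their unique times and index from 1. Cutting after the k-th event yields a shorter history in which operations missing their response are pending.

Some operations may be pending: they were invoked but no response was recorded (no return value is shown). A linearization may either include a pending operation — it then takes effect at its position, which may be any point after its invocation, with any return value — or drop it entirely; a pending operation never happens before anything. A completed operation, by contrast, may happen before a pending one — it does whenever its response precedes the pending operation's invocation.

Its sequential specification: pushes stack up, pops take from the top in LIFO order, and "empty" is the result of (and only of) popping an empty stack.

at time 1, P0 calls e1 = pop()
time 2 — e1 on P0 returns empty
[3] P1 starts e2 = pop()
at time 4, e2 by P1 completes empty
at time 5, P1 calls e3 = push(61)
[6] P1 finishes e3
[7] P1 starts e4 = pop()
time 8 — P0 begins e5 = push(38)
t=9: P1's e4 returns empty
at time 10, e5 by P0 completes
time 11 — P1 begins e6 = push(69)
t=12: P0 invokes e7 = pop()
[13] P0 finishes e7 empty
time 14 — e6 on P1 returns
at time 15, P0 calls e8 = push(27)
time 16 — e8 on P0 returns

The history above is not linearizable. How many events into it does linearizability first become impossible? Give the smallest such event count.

a valid linearization of events 1..8 exists, for instance e1, e2, e3:
after step 1 (e1 pop() → empty): stack <>
after step 2 (e2 pop() → empty): stack <>
after step 3 (e3 push(61)): stack <61>
once event 9 joins (e4's response, time 9), exhaustive search finds no witness
include/drop combinations of the 1 pending operation (e5) were all tried; none helps
for example e1, e2, e3, e4 (pending dropped) fails at step 4: e4 pop() → empty is not legal there

9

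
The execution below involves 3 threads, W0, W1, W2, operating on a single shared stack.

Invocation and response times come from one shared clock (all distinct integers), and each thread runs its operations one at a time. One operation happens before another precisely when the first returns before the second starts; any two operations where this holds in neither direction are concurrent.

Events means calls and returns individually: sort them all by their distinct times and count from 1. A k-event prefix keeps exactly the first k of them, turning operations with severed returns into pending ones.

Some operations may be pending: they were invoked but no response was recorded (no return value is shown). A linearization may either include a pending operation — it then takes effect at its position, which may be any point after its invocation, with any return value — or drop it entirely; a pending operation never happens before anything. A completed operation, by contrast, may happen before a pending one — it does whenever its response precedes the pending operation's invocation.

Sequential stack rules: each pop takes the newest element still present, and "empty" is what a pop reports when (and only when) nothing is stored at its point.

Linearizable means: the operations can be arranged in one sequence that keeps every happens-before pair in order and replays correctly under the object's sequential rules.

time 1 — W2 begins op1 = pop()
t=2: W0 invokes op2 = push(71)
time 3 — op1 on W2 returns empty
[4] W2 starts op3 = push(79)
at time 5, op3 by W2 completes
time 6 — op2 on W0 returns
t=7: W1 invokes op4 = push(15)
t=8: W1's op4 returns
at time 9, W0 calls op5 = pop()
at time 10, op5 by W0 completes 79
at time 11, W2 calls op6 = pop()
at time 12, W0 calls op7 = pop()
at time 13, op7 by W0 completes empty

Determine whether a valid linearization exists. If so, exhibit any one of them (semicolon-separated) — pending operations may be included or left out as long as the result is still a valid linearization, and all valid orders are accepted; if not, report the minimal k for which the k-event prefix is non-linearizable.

not linearizable — minimal violating prefix: 10 events

already the first 10 events (up to op5's response at time 10) admit no linearization; the first 9 still do
every one of the 3 real-time-consistent orders over 5 completed stack ops fails the sequential spec
one such order, op1, op2, op3, op4, op5, breaks at step 5 where op5 pop() → 79 is illegal
one such order, op1, op3, op2, op4, op5, breaks at step 5 where op5 pop() → 79 is illegal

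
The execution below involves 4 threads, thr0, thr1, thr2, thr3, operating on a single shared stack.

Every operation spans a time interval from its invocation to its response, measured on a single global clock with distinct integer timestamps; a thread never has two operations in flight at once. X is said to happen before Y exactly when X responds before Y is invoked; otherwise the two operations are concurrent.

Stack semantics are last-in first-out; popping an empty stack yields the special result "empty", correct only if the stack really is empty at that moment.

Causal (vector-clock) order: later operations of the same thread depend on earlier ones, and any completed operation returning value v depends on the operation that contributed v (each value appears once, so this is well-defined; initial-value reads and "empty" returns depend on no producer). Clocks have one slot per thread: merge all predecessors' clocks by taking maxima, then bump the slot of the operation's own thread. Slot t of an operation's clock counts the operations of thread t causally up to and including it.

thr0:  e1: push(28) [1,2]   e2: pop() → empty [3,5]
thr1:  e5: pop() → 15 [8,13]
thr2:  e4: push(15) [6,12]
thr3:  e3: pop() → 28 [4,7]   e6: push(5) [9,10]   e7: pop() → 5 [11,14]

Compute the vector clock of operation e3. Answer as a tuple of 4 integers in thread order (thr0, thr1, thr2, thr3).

VC(e4, invoked at 6): no causal predecessors; +1 on thr2 → (0, 0, 1, 0)
VC(e1, invoked at 1): no causal predecessors; +1 on thr0 → (1, 0, 0, 0)
from VC(e4)=(0, 0, 1, 0), e5 (invoked 8) maxes components and bumps thr1 → (0, 1, 1, 0)
from VC(e1)=(1, 0, 0, 0), e3 (invoked 4) maxes components and bumps thr3 → (1, 0, 0, 1)
from VC(e1)=(1, 0, 0, 0), e2 (invoked 3) maxes components and bumps thr0 → (2, 0, 0, 0)
from VC(e3)=(1, 0, 0, 1), e6 (invoked 9) maxes components and bumps thr3 → (1, 0, 0, 2)
from VC(e6)=(1, 0, 0, 2), e7 (invoked 11) maxes components and bumps thr3 → (1, 0, 0, 3)
target: VC(e3) = (1, 0, 0, 1)

(1, 0, 0, 1)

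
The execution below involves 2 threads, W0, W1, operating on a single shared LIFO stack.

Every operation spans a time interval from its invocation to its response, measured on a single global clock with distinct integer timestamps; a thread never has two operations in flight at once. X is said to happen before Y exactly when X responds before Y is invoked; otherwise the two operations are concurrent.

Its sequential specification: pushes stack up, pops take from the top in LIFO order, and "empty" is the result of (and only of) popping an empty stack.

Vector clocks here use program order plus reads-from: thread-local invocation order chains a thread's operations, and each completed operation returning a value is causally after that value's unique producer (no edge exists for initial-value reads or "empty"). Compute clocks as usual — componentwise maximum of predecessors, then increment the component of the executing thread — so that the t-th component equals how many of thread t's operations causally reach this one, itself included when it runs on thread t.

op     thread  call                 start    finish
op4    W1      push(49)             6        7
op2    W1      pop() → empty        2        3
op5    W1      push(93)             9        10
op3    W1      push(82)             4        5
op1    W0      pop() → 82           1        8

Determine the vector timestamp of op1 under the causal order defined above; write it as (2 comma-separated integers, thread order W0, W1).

root op op2, invoked 2: fresh clock plus W1's own tick → (0, 1)
invoked at 4, op3 merges VC(op2)=(0, 1) and bumps W1's slot → (0, 2)
invoked at 6, op4 merges VC(op3)=(0, 2) and bumps W1's slot → (0, 3)
invoked at 1, op1 merges VC(op3)=(0, 2) and bumps W0's slot → (1, 2)
invoked at 9, op5 merges VC(op4)=(0, 3) and bumps W1's slot → (0, 4)
target: VC(op1) = (1, 2)

(1, 2)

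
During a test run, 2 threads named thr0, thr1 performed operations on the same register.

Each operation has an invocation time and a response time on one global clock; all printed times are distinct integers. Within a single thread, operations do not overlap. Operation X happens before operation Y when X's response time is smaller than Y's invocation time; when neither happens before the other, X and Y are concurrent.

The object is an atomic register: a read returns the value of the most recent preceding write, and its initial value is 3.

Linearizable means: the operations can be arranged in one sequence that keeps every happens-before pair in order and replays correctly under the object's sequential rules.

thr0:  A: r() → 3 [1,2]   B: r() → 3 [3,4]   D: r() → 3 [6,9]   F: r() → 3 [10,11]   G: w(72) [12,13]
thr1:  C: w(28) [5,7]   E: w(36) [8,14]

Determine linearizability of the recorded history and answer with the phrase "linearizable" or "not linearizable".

not linearizable

events 1..10 are fine; event 11 — the response of F at time 11 — makes the prefix non-linearizable
all 2 real-time-respecting orders fail — 5 completed register operations, no legal replay
completion choices over the 1 pending operation (E) were checked; none helps
e.g. A, B, C, D, F (pending dropped): illegal at step 4, since D r() → 3 cannot apply there
e.g. A, B, D, C, F (pending dropped): illegal at step 5, since F r() → 3 cannot apply there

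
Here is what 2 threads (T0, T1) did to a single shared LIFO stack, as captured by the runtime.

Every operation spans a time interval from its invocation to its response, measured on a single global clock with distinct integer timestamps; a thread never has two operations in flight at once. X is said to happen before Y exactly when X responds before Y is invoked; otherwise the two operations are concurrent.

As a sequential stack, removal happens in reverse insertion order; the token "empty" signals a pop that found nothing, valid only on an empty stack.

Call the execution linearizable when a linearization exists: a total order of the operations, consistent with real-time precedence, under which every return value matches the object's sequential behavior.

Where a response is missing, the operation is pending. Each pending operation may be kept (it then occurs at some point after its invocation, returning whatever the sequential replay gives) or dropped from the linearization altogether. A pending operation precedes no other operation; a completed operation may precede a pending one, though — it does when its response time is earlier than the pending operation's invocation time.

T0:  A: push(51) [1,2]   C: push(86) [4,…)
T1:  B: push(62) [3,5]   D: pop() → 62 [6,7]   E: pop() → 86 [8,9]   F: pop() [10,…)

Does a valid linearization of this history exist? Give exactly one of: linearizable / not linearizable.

one valid linearization: A, B, D, C, E
after step 1 (A push(51)): stack <51>
after step 2 (B push(62)): stack <51,62>
after step 3 (D pop() → 62): stack <51>
after step 4 (C push(86) (pending, included)): stack <51,86>
after step 5 (E pop() → 86): stack <51>

linearizable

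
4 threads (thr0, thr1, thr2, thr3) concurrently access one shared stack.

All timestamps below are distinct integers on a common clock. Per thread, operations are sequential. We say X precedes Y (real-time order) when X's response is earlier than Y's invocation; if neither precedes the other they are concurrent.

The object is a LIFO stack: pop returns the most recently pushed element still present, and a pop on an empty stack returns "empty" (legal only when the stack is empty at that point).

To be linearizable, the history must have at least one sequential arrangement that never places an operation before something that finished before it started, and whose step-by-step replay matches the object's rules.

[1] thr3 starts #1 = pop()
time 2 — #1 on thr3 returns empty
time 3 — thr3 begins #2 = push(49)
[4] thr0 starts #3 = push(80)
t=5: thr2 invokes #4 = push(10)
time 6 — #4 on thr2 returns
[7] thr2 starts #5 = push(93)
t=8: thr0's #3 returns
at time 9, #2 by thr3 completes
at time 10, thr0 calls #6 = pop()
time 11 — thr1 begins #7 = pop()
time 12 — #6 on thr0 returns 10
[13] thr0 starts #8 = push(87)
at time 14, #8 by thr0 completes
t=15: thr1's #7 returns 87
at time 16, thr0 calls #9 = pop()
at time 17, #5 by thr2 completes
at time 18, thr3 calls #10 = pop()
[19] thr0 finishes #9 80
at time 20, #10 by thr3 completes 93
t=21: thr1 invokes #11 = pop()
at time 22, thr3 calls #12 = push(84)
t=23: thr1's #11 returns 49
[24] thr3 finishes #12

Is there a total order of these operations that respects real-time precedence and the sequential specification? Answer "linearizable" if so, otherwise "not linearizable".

witness order: #1, #2, #3, #4, #6, #5, #8, #7, #10, #9, #11, #12
after step 1 (#1 pop() → empty): stack <>
after step 2 (#2 push(49)): stack <49>
after step 3 (#3 push(80)): stack <49,80>
after step 4 (#4 push(10)): stack <49,80,10>
after step 5 (#6 pop() → 10): stack <49,80>
after step 6 (#5 push(93)): stack <49,80,93>
after step 7 (#8 push(87)): stack <49,80,93,87>
after step 8 (#7 pop() → 87): stack <49,80,93>
after step 9 (#10 pop() → 93): stack <49,80>
after step 10 (#9 pop() → 80): stack <49>
after step 11 (#11 pop() → 49): stack <>
after step 12 (#12 push(84)): stack <84>

linearizable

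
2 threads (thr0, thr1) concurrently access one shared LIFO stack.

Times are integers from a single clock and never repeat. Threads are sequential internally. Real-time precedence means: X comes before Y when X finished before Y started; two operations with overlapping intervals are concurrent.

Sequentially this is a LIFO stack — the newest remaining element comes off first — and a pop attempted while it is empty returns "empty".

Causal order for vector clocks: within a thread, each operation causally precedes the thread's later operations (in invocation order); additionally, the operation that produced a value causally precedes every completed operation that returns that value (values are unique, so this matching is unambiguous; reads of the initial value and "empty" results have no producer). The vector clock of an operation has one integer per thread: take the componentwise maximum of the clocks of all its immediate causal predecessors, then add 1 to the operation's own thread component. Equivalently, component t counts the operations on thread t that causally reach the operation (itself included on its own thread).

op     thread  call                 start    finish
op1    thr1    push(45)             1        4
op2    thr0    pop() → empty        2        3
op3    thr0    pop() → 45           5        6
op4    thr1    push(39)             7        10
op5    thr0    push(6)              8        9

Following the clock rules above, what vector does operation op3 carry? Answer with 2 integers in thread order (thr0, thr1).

(2, 1)

invoked at 1, op1 has no predecessors; its own thr1 bump gives (0, 1)
invoked at 2, op2 has no predecessors; its own thr0 bump gives (1, 0)
from VC(op1)=(0, 1), op4 (invoked 7) maxes components and bumps thr1 → (0, 2)
from VC(op1)=(0, 1), VC(op2)=(1, 0), op3 (invoked 5) maxes components and bumps thr0 → (2, 1)
from VC(op3)=(2, 1), op5 (invoked 8) maxes components and bumps thr0 → (3, 1)
target: VC(op3) = (2, 1)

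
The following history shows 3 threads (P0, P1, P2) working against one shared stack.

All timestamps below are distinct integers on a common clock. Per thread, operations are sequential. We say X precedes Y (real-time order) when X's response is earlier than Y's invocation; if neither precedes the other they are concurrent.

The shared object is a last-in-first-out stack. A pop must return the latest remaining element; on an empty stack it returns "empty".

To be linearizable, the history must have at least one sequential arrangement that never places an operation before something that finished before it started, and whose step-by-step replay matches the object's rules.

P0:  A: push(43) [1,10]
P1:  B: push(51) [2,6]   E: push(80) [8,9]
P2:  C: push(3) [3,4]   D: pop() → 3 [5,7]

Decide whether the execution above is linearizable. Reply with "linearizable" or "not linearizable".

linearizable

one valid linearization: A, B, C, D, E
step 1: A push(43) — stack <43>
step 2: B push(51) — stack <43,51>
step 3: C push(3) — stack <43,51,3>
step 4: D pop() → 3 — stack <43,51>
step 5: E push(80) — stack <43,51,80>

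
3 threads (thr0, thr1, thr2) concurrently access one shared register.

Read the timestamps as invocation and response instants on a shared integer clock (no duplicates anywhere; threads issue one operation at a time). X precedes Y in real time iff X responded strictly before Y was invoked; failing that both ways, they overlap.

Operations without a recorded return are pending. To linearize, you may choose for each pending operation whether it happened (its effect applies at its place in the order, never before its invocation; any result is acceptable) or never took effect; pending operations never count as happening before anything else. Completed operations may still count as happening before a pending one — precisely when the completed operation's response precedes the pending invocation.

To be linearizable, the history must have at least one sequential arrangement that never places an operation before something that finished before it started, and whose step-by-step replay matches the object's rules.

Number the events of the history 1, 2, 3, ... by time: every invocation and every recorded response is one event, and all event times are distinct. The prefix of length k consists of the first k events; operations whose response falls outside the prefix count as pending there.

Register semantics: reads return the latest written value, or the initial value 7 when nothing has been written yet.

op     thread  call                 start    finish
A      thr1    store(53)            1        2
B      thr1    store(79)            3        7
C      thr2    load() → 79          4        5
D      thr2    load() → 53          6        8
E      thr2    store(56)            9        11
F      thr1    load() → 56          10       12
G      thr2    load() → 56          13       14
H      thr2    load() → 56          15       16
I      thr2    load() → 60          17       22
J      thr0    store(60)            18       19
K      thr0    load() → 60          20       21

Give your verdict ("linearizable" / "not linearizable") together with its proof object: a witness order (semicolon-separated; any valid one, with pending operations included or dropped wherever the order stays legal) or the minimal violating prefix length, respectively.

already the first 8 events (up to D's response at time 8) admit no linearization; the first 7 still do
3 orders of the 4 completed register ops respect real time; none is legal
take A, B, C, D: step 4 already fails, because D load() → 53 cannot occur there
take A, C, B, D: step 2 already fails, because C load() → 79 cannot occur there

not linearizable — minimal violating prefix: 8 events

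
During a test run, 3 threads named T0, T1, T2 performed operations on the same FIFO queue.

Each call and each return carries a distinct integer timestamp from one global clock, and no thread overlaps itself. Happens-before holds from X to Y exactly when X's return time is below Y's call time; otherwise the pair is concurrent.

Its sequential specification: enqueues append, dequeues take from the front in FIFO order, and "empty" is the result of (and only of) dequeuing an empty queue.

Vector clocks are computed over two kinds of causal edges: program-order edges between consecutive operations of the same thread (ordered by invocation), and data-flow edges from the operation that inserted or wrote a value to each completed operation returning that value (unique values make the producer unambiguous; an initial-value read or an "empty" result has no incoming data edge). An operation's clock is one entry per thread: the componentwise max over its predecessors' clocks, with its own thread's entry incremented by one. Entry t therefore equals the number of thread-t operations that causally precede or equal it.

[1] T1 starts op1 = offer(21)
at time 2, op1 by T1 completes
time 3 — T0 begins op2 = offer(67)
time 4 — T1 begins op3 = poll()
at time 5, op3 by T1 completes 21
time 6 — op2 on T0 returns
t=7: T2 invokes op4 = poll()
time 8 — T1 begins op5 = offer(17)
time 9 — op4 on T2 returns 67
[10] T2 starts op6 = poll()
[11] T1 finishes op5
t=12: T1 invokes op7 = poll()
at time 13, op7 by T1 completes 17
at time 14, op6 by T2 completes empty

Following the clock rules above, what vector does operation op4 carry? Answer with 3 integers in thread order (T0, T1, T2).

(1, 0, 1)

VC(op1, invoked at 1): no causal predecessors; +1 on T1 → (0, 1, 0)
VC(op2, invoked at 3): no causal predecessors; +1 on T0 → (1, 0, 0)
invoked at 4, op3 merges VC(op1)=(0, 1, 0) and bumps T1's slot → (0, 2, 0)
invoked at 7, op4 merges VC(op2)=(1, 0, 0) and bumps T2's slot → (1, 0, 1)
invoked at 8, op5 merges VC(op3)=(0, 2, 0) and bumps T1's slot → (0, 3, 0)
invoked at 10, op6 merges VC(op4)=(1, 0, 1) and bumps T2's slot → (1, 0, 2)
invoked at 12, op7 merges VC(op5)=(0, 3, 0) and bumps T1's slot → (0, 4, 0)
target: VC(op4) = (1, 0, 1)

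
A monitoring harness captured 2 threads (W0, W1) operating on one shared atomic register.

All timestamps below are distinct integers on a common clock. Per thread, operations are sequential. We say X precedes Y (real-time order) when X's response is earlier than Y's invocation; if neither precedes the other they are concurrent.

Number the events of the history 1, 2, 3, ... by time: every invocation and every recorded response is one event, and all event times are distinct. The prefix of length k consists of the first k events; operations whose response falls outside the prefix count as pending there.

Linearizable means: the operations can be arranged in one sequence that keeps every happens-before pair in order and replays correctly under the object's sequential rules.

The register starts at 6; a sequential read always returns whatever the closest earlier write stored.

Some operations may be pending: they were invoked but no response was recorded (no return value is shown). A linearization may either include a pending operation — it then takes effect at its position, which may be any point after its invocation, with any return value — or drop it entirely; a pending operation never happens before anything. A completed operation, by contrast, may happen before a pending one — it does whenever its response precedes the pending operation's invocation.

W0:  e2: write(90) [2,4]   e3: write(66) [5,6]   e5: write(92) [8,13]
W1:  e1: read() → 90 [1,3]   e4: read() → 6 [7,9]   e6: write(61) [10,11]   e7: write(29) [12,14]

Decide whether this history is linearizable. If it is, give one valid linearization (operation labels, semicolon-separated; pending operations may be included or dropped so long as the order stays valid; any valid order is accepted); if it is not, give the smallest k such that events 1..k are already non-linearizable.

cut after 8 events: linearizable; cut after 9 events (e4 responds, time 9): not linearizable
the 4 completed operations admit 2 real-time orders; each fails the atomic register replay
no escape via the 1 pending operation (e5): every completion choice fails
e.g. e1, e2, e3, e4 (pending dropped): illegal at step 1, since e1 read() → 90 cannot apply there
e.g. e2, e1, e3, e4 (pending dropped): illegal at step 4, since e4 read() → 6 cannot apply there

not linearizable — minimal violating prefix: 9 events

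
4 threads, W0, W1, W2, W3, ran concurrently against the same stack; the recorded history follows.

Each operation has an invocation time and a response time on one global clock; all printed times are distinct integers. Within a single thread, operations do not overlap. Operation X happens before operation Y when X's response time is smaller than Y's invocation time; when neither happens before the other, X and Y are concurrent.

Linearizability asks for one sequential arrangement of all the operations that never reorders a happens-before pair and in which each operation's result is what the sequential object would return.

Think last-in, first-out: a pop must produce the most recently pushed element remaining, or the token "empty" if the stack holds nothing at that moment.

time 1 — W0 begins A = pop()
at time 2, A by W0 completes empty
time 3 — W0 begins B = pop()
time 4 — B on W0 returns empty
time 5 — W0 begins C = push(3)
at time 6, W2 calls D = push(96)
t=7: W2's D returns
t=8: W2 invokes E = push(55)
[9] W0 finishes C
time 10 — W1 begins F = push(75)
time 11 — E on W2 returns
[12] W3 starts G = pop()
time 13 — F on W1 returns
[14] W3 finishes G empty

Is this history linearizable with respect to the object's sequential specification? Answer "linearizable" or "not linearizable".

the violation lands at event 14, G's response at time 14: events 1..13 linearize, events 1..14 do not
7 completed operations, 8 real-time-consistent orders — every stack replay fails
take A, B, C, D, E, F, G: step 7 already fails, because G pop() → empty cannot occur there
take A, B, C, D, E, G, F: step 6 already fails, because G pop() → empty cannot occur there

not linearizable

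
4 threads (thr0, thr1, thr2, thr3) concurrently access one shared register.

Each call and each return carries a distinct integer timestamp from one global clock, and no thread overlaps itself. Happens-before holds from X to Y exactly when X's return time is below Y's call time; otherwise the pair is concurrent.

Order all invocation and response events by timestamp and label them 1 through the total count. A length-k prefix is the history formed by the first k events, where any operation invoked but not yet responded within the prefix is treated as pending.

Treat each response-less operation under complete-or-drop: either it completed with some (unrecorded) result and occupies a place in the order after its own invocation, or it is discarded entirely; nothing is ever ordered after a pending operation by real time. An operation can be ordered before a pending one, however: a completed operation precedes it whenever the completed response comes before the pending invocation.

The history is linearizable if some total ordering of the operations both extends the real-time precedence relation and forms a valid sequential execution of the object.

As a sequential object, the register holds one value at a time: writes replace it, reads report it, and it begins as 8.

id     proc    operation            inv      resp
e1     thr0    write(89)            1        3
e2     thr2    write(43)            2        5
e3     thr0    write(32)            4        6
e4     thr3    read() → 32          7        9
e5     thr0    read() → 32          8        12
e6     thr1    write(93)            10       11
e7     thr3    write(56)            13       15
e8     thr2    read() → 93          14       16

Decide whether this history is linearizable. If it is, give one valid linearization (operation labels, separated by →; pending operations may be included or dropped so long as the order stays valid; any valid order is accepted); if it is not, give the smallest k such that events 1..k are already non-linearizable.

linearizable — witness: e1 → e2 → e3 → e4 → e5 → e6 → e8 → e7

after step 1 (e1 write(89)): value 89
after step 2 (e2 write(43)): value 43
after step 3 (e3 write(32)): value 32
after step 4 (e4 read() → 32): value 32
after step 5 (e5 read() → 32): value 32
after step 6 (e6 write(93)): value 93
after step 7 (e8 read() → 93): value 93
after step 8 (e7 write(56)): value 56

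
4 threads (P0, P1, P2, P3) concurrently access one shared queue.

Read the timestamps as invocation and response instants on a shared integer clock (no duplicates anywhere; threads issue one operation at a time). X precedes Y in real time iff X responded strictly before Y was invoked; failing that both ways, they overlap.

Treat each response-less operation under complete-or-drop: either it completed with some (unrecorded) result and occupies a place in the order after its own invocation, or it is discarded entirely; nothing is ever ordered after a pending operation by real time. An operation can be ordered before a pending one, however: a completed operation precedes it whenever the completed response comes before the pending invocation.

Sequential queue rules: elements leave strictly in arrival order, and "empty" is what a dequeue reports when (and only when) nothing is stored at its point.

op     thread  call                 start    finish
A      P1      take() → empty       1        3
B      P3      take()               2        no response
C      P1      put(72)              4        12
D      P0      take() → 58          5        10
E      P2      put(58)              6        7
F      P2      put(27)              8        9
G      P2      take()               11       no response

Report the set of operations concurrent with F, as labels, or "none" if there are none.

B, C, D

F runs from 8 to 9; window-overlapping ops are concurrent
A [1,3]: before
B [2,…): concurrent
C [4,12]: concurrent
D [5,10]: concurrent
E [6,7]: before
G [11,…): after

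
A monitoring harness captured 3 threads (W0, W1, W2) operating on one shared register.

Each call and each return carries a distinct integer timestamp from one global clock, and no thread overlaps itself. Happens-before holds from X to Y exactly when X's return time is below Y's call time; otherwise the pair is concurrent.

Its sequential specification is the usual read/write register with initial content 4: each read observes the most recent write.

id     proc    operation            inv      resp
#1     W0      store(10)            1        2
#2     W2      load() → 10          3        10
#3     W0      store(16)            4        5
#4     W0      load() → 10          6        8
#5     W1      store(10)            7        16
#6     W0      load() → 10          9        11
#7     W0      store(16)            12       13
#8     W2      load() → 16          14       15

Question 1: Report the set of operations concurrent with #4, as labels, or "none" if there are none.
Answer: #2, #5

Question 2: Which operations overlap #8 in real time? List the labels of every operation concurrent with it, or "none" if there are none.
Answer: #5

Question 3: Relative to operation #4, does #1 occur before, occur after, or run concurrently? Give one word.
Answer: before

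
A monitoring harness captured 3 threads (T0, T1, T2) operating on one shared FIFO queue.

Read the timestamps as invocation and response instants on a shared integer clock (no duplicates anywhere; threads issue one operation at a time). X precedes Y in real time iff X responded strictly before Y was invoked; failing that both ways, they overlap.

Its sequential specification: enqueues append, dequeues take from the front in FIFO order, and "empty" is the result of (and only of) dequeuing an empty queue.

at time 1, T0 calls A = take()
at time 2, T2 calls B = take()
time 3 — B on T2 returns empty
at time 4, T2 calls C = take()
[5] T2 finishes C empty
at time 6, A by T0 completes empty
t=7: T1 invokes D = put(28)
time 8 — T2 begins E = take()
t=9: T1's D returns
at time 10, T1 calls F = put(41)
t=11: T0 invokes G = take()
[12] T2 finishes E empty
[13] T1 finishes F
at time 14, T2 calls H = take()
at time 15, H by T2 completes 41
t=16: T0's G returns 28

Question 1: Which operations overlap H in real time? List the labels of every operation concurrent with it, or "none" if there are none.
G

concurrent with H ([14,15]): every op whose interval crosses 14..15
A [1,6]: before
B [2,3]: before
C [4,5]: before
D [7,9]: before
E [8,12]: before
F [10,13]: before
G [11,16]: concurrent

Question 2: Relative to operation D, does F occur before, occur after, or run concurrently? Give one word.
after

F spans [10,13], D spans [7,9]
resp(D)=9 < inv(F)=10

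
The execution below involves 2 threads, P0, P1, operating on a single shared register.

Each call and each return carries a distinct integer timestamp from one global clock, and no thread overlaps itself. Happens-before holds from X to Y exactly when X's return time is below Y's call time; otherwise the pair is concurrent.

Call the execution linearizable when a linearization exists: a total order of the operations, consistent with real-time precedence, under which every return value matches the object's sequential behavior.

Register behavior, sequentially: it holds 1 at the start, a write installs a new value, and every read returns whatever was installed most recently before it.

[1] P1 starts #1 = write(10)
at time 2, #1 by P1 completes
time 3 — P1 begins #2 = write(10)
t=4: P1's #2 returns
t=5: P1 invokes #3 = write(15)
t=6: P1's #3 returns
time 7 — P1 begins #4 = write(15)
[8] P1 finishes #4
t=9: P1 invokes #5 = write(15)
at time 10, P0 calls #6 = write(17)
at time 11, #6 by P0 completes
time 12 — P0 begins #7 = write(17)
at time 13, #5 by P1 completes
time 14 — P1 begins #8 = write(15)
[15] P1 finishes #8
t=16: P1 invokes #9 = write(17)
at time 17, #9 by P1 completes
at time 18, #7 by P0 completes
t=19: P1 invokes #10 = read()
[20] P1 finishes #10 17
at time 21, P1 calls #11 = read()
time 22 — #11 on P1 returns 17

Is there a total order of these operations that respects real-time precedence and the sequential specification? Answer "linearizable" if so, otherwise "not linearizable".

witness order: #1, #2, #3, #4, #5, #6, #7, #8, #9, #10, #11
after step 1 (#1 write(10)): value 10
after step 2 (#2 write(10)): value 10
after step 3 (#3 write(15)): value 15
after step 4 (#4 write(15)): value 15
after step 5 (#5 write(15)): value 15
after step 6 (#6 write(17)): value 17
after step 7 (#7 write(17)): value 17
after step 8 (#8 write(15)): value 15
after step 9 (#9 write(17)): value 17
after step 10 (#10 read() → 17): value 17
after step 11 (#11 read() → 17): value 17

linearizable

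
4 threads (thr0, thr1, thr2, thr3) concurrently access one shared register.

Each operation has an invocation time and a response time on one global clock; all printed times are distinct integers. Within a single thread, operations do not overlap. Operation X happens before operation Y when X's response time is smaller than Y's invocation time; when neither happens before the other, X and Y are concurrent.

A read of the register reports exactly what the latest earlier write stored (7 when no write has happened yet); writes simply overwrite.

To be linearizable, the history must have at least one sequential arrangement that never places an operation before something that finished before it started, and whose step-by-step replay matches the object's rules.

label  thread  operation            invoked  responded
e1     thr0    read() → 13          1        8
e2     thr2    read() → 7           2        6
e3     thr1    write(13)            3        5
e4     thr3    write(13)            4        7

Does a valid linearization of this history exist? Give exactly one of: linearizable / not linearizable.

linearizable

witness order: e2, e3, e1, e4
step 1: e2 read() → 7 — value 7
step 2: e3 write(13) — value 13
step 3: e1 read() → 13 — value 13
step 4: e4 write(13) — value 13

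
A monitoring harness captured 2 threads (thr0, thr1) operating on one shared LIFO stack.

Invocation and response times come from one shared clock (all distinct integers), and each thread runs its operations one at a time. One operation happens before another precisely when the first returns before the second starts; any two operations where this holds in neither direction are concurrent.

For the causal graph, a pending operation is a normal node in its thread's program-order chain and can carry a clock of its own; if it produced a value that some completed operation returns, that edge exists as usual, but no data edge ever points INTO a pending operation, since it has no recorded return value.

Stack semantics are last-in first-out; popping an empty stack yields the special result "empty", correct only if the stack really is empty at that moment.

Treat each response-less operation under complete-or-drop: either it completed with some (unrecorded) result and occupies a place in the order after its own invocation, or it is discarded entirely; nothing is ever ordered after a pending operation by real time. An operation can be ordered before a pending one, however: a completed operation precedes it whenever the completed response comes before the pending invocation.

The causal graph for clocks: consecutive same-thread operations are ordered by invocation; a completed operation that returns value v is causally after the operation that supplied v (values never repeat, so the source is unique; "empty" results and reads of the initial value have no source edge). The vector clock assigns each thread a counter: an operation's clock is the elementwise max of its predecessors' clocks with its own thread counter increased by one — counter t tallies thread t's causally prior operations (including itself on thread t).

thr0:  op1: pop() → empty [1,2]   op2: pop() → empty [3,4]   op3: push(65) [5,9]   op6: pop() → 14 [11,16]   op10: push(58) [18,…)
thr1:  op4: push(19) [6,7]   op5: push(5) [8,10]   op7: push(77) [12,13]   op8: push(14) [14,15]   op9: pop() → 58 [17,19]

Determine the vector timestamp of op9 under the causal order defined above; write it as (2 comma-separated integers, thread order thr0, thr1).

no predecessors for op4 (invoked 6): thr1 increments from zero → (0, 1)
no predecessors for op1 (invoked 1): thr0 increments from zero → (1, 0)
op5 (invocation 8): componentwise max over VC(op4)=(0, 1), +1 at thr1, giving (0, 2)
op2 (invocation 3): componentwise max over VC(op1)=(1, 0), +1 at thr0, giving (2, 0)
op7 (invocation 12): componentwise max over VC(op5)=(0, 2), +1 at thr1, giving (0, 3)
op3 (invocation 5): componentwise max over VC(op2)=(2, 0), +1 at thr0, giving (3, 0)
op8 (invocation 14): componentwise max over VC(op7)=(0, 3), +1 at thr1, giving (0, 4)
op6 (invocation 11): componentwise max over VC(op3)=(3, 0), VC(op8)=(0, 4), +1 at thr0, giving (4, 4)
op10 (invocation 18): componentwise max over VC(op6)=(4, 4), +1 at thr0, giving (5, 4)
op9 (invocation 17): componentwise max over VC(op8)=(0, 4), VC(op10)=(5, 4), +1 at thr1, giving (5, 5)
target: VC(op9) = (5, 5)

(5, 5)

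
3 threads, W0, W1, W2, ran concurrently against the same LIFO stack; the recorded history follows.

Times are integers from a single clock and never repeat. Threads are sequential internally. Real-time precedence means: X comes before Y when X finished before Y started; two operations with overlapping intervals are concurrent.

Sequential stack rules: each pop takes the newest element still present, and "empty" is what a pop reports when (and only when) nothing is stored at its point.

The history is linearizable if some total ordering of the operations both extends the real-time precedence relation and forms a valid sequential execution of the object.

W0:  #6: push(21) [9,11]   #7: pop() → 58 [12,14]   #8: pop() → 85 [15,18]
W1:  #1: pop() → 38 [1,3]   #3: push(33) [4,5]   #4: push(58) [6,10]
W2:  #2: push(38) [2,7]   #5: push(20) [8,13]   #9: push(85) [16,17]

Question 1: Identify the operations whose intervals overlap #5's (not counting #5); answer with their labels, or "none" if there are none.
#5 runs from 8 to 13; window-overlapping ops are concurrent
#1 [1,3]: before
#2 [2,7]: before
#3 [4,5]: before
#4 [6,10]: concurrent
#6 [9,11]: concurrent
#7 [12,14]: concurrent
#8 [15,18]: after
#9 [16,17]: after

#4, #6, #7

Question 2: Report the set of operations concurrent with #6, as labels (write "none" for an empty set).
concurrent with #6 ([9,11]): every op whose interval crosses 9..11
#1 [1,3]: before
#2 [2,7]: before
#3 [4,5]: before
#4 [6,10]: concurrent
#5 [8,13]: concurrent
#7 [12,14]: after
#8 [15,18]: after
#9 [16,17]: after

#4, #5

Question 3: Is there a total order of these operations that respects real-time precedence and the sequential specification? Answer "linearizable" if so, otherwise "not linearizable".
witness order: #2, #1, #3, #5, #6, #4, #7, #9, #8
step 1: #2 push(38) — stack <38>
step 2: #1 pop() → 38 — stack <>
step 3: #3 push(33) — stack <33>
step 4: #5 push(20) — stack <33,20>
step 5: #6 push(21) — stack <33,20,21>
step 6: #4 push(58) — stack <33,20,21,58>
step 7: #7 pop() → 58 — stack <33,20,21>
step 8: #9 push(85) — stack <33,20,21,85>
step 9: #8 pop() → 85 — stack <33,20,21>

linearizable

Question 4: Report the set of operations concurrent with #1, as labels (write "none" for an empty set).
#1 spans [1,3]: anything still running between times 1 and 3 counts as concurrent
#2 [2,7]: concurrent
#3 [4,5]: after
#4 [6,10]: after
#5 [8,13]: after
#6 [9,11]: after
#7 [12,14]: after
#8 [15,18]: after
#9 [16,17]: after

#2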